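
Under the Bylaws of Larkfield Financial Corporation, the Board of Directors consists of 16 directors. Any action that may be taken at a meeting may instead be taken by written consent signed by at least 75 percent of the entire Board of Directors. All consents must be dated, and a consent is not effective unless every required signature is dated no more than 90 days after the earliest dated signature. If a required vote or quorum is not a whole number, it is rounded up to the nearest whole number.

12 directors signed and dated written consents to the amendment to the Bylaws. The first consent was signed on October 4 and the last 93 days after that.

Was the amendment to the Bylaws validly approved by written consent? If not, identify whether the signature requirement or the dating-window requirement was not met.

Not effective — dating-window requirement not satisfied.

Signatures required: at least 75 percent of 16 — 3/4 of 16 = 12, so 12 needed; 12 signed. Sufficient.
Dating window: the latest signature is 93 days after the earliest; the limit is 90 days. Outside the window.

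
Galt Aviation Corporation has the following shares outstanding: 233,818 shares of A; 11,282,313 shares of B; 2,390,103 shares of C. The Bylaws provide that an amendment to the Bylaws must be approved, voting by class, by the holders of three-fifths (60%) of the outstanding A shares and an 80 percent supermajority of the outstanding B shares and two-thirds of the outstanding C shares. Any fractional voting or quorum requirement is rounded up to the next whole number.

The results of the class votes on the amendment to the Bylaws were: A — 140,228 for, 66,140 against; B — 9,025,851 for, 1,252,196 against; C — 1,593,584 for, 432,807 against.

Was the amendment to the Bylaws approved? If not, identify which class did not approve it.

Not approved — the A shares did not give the required vote.

A: 3/5 of 233818 = 140290.80, rounded up to 140291; 140,291 required, 140,228 in favor — not approved.
B: 4/5 of 11282313 = 9025850.40, rounded up to 9025851; 9,025,851 required, 9,025,851 in favor — approved.
C: 2/3 of 2390103 = 1593402; 1,593,402 required, 1,593,584 in favor — approved.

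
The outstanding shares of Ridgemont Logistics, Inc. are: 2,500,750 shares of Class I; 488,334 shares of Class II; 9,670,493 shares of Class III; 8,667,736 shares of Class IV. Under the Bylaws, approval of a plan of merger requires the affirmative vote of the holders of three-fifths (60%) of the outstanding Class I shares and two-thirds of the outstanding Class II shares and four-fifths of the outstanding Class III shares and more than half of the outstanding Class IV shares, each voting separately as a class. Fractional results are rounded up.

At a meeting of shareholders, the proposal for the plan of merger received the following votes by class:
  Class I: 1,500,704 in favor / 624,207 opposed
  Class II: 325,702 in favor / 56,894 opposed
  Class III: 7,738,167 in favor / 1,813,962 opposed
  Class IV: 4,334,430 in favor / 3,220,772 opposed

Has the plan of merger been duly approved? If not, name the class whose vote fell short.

Class I: 3/5 of 2500750 = 1500450; 1,500,450 required, 1,500,704 in favor — approved.
Class II: 2/3 of 488334 = 325556; 325,556 required, 325,702 in favor — approved.
Class III: 4/5 of 9670493 = 7736394.40, rounded up to 7736395; 7,736,395 required, 7,738,167 in favor — approved.
Class IV: a majority of 8667736 is 4333869; 4,333,869 required, 4,334,430 in favor — approved.

Approved — every class gave the required vote.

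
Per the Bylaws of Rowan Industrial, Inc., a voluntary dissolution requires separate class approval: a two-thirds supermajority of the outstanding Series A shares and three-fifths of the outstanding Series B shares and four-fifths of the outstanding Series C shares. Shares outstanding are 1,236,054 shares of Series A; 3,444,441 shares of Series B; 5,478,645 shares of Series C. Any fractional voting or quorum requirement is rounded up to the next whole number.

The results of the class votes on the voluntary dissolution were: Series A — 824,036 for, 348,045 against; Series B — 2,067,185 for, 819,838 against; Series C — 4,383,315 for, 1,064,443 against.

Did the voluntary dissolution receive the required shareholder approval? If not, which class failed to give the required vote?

Series A: 2/3 of 1236054 = 824036; 824,036 required, 824,036 in favor — approved.
Series B: 3/5 of 3444441 = 2066664.60, rounded up to 2066665; 2,066,665 required, 2,067,185 in favor — approved.
Series C: 4/5 of 5478645 = 4382916; 4,382,916 required, 4,383,315 in favor — approved.

Approved — every class gave the required vote.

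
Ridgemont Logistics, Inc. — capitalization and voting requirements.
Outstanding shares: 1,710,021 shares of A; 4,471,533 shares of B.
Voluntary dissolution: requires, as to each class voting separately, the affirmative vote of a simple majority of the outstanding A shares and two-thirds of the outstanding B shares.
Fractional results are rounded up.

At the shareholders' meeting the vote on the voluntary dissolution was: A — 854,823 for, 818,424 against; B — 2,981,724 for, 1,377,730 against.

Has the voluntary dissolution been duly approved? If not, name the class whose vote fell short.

A: a majority of 1710021 is 855011; 855,011 required, 854,823 in favor — not approved.
B: 2/3 of 4471533 = 2981022; 2,981,022 required, 2,981,724 in favor — approved.

Not approved — the A shares did not give the required vote.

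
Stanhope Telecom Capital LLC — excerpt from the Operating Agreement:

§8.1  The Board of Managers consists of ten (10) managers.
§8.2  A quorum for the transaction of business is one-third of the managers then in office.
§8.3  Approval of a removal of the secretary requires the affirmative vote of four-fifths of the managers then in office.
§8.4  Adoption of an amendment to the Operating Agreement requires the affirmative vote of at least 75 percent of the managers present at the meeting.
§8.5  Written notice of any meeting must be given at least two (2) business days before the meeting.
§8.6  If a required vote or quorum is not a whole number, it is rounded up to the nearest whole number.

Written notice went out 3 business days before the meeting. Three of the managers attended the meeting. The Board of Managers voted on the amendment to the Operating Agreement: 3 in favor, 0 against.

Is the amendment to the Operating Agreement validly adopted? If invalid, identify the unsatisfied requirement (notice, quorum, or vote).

Notice: 3 business days given; 2 required (3 ≥ 2). Satisfied.
Quorum: 3 present; quorum is 4. Not satisfied.
Vote: the amendment to the Operating Agreement requires three-fourths of the managers present (3). 3/4 of 3 = 2.25, rounded up to 3, so 3 affirmative votes are needed; 3 voted in favor. Satisfied. (Moot — without a quorum no business can be validly transacted.)

Invalid — quorum requirement not satisfied.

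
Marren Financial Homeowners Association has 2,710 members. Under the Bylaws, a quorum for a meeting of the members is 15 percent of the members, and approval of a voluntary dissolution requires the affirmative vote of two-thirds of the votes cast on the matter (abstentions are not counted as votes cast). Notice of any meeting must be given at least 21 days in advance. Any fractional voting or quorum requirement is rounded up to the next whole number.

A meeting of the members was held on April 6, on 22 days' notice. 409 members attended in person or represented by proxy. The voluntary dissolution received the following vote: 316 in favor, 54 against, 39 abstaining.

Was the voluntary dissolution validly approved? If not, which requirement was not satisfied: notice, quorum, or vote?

Valid — all requirements satisfied.

Notice: 22 days given; 21 required. Satisfied.
Quorum: 15% of 2,710 = 406.50, rounded up to 407; 409 present. Satisfied.
Vote: requires two-thirds of the votes cast (409 − 39 abstaining = 370); 2/3 of 370 = 246.67, rounded up to 247, so 247 needed; 316 in favor. Satisfied.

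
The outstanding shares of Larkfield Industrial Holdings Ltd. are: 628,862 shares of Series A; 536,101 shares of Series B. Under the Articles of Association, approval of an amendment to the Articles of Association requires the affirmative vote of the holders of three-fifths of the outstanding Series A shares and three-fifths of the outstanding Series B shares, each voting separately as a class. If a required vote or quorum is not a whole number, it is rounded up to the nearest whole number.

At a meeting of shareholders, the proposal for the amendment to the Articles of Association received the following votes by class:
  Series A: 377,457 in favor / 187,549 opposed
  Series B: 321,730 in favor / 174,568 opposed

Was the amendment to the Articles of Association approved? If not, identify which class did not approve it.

Approved — every class gave the required vote.

Series A: 3/5 of 628862 = 377317.20, rounded up to 377318; 377,318 required, 377,457 in favor — approved.
Series B: 3/5 of 536101 = 321660.60, rounded up to 321661; 321,661 required, 321,730 in favor — approved.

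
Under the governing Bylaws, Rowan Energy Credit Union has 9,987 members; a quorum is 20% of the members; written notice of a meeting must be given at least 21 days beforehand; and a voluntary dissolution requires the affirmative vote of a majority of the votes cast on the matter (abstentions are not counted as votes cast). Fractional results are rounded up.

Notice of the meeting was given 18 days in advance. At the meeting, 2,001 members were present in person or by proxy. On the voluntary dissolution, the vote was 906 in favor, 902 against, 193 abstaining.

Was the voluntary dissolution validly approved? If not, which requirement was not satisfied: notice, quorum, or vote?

Notice: 18 days given; 21 required. Not satisfied.
Quorum: 20% of 9,987 = 1,997.40, rounded up to 1,998; 2,001 present. Satisfied.
Vote: requires a majority of the votes cast (2,001 − 193 abstaining = 1,808); a majority of 1808 is 905, so 905 needed; 906 in favor. Satisfied.

Invalid — notice requirement not satisfied.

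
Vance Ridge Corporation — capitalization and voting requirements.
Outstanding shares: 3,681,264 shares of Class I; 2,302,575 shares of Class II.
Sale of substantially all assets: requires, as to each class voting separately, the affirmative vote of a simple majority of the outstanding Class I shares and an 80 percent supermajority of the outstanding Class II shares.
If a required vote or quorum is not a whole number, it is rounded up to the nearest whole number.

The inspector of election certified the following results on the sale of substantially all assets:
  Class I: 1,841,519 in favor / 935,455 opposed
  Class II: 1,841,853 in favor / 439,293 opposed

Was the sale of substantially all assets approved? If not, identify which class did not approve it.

Class I: a majority of 3681264 is 1840633; 1,840,633 required, 1,841,519 in favor — approved.
Class II: 4/5 of 2302575 = 1842060; 1,842,060 required, 1,841,853 in favor — not approved.

Not approved — the Class II shares did not give the required vote.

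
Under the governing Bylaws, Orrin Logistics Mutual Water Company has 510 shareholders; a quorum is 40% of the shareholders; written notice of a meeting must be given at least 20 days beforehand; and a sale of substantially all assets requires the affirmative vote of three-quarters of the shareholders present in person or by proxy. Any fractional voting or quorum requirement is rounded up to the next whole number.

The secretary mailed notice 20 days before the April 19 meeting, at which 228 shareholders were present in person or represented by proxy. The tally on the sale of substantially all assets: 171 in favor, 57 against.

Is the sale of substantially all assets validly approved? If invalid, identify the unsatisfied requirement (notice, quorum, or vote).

Valid — all requirements satisfied.

Notice: 20 days given; 20 required. Satisfied.
Quorum: 40% of 510 = 204; 228 present. Satisfied.
Vote: requires three-fourths of those present (228); 3/4 of 228 = 171, so 171 needed; 171 in favor. Satisfied.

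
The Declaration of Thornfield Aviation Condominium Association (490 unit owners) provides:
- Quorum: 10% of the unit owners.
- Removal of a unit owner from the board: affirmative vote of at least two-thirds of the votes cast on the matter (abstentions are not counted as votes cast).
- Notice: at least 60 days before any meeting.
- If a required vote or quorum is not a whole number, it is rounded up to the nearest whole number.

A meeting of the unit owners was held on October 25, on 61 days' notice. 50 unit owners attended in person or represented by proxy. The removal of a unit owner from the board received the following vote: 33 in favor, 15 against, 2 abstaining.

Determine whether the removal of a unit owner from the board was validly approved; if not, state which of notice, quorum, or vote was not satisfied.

Notice: 61 days given; 60 required. Satisfied.
Quorum: 10% of 490 = 49; 50 present. Satisfied.
Vote: requires two-thirds of the votes cast (50 − 2 abstaining = 48); 2/3 of 48 = 32, so 32 needed; 33 in favor. Satisfied.

Valid — all requirements satisfied.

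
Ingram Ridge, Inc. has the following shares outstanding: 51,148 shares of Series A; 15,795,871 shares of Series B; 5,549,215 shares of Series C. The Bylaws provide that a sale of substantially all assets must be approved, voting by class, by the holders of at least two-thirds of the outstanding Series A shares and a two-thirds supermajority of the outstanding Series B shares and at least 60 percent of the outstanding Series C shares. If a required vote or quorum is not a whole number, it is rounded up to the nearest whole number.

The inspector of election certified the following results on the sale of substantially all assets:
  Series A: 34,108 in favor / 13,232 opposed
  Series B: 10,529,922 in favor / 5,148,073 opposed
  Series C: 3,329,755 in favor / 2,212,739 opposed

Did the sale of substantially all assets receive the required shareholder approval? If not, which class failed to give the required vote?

Not approved — the Series B shares did not give the required vote.

Series A: 2/3 of 51148 = 34098.67, rounded up to 34099; 34,099 required, 34,108 in favor — approved.
Series B: 2/3 of 15795871 = 10530580.67, rounded up to 10530581; 10,530,581 required, 10,529,922 in favor — not approved.
Series C: 3/5 of 5549215 = 3329529; 3,329,529 required, 3,329,755 in favor — approved.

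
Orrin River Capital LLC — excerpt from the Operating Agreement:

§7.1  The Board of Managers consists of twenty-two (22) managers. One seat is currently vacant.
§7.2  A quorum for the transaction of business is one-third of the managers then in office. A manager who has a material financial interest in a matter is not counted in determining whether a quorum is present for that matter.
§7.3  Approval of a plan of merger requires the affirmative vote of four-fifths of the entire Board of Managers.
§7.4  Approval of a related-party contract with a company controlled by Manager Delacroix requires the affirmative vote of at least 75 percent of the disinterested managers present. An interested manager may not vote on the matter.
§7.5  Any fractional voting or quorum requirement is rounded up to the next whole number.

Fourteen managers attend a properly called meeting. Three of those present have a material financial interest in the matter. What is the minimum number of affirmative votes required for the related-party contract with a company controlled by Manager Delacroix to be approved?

The related-party contract with a company controlled by Manager Delacroix requires three-fourths of the disinterested managers present (14 − 3 = 11).
3/4 of 11 = 8.25, rounded up to 9.

9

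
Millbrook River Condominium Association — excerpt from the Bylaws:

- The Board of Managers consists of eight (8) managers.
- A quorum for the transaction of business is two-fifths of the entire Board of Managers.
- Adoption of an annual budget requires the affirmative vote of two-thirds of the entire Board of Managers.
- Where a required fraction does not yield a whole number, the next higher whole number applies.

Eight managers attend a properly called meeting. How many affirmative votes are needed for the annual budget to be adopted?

The annual budget requires two-thirds of the entire Board of Managers (8).
2/3 of 8 = 5.33, rounded up to 6.

6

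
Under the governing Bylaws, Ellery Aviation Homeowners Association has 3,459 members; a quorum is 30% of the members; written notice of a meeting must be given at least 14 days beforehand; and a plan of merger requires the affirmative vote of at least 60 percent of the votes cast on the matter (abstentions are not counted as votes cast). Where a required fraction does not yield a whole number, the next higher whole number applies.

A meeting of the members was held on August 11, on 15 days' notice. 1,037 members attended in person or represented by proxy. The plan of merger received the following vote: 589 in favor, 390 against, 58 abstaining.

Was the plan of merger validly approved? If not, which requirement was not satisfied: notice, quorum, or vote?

Invalid — quorum requirement not satisfied.

Notice: 15 days given; 14 required. Satisfied.
Quorum: 30% of 3,459 = 1,037.70, rounded up to 1,038; 1,037 present. Not satisfied.
Vote: requires three-fifths of the votes cast (1,037 − 58 abstaining = 979); 3/5 of 979 = 587.40, rounded up to 588, so 588 needed; 589 in favor. Satisfied.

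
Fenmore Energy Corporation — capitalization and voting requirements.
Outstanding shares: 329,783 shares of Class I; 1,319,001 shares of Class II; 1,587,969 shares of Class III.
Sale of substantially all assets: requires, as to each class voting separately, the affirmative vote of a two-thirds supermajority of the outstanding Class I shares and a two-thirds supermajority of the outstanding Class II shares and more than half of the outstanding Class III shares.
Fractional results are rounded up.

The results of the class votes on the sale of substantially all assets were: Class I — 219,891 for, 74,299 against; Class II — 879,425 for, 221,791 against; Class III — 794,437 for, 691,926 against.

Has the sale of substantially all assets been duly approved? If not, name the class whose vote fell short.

Approved — every class gave the required vote.

Class I: 2/3 of 329783 = 219855.33, rounded up to 219856; 219,856 required, 219,891 in favor — approved.
Class II: 2/3 of 1319001 = 879334; 879,334 required, 879,425 in favor — approved.
Class III: a majority of 1587969 is 793985; 793,985 required, 794,437 in favor — approved.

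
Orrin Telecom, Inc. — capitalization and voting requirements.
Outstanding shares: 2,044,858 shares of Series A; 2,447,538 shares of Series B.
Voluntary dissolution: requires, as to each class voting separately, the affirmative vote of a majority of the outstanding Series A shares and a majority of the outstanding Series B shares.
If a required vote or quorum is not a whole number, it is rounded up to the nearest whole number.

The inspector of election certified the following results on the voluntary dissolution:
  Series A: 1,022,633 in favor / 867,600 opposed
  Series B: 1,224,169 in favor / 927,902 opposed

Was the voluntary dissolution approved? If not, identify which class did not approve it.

Approved — every class gave the required vote.

Series A: a majority of 2044858 is 1022430; 1,022,430 required, 1,022,633 in favor — approved.
Series B: a majority of 2447538 is 1223770; 1,223,770 required, 1,224,169 in favor — approved.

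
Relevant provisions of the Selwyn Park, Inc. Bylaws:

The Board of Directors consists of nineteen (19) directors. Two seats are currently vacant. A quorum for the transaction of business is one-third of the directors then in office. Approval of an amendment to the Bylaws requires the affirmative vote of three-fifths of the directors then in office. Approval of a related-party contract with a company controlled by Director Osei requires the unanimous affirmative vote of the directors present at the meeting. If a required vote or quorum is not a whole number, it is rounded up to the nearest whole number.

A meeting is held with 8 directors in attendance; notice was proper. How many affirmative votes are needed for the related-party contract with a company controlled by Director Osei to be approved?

8

The related-party contract with a company controlled by Director Osei requires the unanimous vote of the directors present (8).
Unanimous means all 8.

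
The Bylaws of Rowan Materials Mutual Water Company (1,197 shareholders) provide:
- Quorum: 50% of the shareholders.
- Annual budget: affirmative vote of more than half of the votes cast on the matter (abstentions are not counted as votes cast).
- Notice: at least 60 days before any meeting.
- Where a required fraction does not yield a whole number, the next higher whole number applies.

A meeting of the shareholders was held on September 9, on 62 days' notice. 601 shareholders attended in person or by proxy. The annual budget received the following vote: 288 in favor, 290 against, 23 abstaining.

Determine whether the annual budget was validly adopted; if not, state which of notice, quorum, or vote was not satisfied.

Notice: 62 days given; 60 required. Satisfied.
Quorum: 50% of 1,197 = 598.50, rounded up to 599; 601 present. Satisfied.
Vote: requires a majority of the votes cast (601 − 23 abstaining = 578); a majority of 578 is 290, so 290 needed; 288 in favor. Not satisfied.

Invalid — vote requirement not satisfied.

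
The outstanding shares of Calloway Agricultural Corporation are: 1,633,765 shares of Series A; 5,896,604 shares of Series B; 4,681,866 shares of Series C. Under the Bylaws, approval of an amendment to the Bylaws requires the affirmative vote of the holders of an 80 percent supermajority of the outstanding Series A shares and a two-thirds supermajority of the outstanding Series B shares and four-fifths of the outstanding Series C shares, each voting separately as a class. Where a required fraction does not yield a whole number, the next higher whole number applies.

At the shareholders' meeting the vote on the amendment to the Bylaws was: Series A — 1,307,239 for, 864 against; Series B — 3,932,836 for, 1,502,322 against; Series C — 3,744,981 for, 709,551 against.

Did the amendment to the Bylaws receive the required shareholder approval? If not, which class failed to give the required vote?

Series A: 4/5 of 1633765 = 1307012; 1,307,012 required, 1,307,239 in favor — approved.
Series B: 2/3 of 5896604 = 3931069.33, rounded up to 3931070; 3,931,070 required, 3,932,836 in favor — approved.
Series C: 4/5 of 4681866 = 3745492.80, rounded up to 3745493; 3,745,493 required, 3,744,981 in favor — not approved.

Not approved — the Series C shares did not give the required vote.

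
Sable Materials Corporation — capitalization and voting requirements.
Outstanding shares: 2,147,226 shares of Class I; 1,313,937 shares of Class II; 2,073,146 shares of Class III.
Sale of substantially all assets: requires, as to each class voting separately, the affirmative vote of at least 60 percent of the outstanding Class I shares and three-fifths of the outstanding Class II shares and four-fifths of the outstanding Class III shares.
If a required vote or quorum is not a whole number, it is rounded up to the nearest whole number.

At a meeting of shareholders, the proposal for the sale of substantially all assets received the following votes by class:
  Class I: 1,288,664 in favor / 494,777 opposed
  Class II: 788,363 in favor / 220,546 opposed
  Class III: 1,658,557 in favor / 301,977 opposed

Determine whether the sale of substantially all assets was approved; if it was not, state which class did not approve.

Class I: 3/5 of 2147226 = 1288335.60, rounded up to 1288336; 1,288,336 required, 1,288,664 in favor — approved.
Class II: 3/5 of 1313937 = 788362.20, rounded up to 788363; 788,363 required, 788,363 in favor — approved.
Class III: 4/5 of 2073146 = 1658516.80, rounded up to 1658517; 1,658,517 required, 1,658,557 in favor — approved.

Approved — every class gave the required vote.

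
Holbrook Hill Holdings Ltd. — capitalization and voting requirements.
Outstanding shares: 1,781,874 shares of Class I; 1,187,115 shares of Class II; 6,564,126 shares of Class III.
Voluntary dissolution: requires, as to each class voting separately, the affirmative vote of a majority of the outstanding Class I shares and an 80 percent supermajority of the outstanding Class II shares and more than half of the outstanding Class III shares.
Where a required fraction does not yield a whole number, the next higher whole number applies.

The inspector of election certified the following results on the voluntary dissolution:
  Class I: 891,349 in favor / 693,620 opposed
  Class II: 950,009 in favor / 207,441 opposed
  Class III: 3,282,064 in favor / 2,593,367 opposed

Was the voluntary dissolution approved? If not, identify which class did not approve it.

Approved — every class gave the required vote.

Class I: a majority of 1781874 is 890938; 890,938 required, 891,349 in favor — approved.
Class II: 4/5 of 1187115 = 949692; 949,692 required, 950,009 in favor — approved.
Class III: a majority of 6564126 is 3282064; 3,282,064 required, 3,282,064 in favor — approved.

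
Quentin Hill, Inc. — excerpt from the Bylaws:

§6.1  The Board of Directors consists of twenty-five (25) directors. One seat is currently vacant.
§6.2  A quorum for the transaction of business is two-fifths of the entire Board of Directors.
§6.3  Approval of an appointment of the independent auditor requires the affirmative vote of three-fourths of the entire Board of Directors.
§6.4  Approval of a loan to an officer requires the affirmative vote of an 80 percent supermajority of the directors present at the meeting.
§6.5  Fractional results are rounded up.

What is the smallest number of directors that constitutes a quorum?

10

2/5 of 25 = 10.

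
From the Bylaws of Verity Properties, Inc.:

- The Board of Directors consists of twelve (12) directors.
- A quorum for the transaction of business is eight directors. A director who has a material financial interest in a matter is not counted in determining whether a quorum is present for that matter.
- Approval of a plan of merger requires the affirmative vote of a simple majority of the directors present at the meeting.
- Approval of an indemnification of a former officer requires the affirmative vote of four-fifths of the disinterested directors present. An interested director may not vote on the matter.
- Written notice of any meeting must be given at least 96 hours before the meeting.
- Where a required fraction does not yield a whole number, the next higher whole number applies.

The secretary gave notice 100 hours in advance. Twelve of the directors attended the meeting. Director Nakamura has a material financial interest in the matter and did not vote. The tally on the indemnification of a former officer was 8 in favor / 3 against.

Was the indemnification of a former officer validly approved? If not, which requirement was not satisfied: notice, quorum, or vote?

Invalid — vote requirement not satisfied.

Notice: 100 hours given; 96 required (100 ≥ 96). Satisfied.
Quorum: 12 present, but the 1 interested director does not count, leaving 11. Quorum is 8. Satisfied.
Vote: the indemnification of a former officer requires four-fifths of the disinterested directors present (12 − 1 = 11). 4/5 of 11 = 8.80, rounded up to 9, so 9 affirmative votes are needed; 8 voted in favor. Not satisfied.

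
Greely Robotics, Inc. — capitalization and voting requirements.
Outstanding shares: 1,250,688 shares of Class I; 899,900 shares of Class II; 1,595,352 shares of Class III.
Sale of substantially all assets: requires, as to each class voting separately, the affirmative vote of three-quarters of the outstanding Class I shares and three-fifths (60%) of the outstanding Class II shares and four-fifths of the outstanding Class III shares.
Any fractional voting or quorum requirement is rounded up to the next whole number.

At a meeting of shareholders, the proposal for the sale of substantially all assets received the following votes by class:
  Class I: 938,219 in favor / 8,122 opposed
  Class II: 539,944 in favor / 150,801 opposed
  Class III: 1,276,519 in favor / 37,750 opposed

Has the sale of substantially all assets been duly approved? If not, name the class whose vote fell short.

Approved — every class gave the required vote.

Class I: 3/4 of 1250688 = 938016; 938,016 required, 938,219 in favor — approved.
Class II: 3/5 of 899900 = 539940; 539,940 required, 539,944 in favor — approved.
Class III: 4/5 of 1595352 = 1276281.60, rounded up to 1276282; 1,276,282 required, 1,276,519 in favor — approved.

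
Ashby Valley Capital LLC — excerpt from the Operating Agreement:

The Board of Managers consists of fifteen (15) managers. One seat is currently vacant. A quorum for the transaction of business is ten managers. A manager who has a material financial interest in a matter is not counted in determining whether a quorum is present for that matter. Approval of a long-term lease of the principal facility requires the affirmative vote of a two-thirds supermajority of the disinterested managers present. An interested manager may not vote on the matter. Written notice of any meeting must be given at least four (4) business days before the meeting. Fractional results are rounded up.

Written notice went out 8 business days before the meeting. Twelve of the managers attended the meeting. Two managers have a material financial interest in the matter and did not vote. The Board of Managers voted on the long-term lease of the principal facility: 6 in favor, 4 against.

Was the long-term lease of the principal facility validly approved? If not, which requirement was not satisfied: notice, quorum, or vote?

Notice: 8 business days given; 4 required (8 ≥ 4). Satisfied.
Quorum: 12 present, but the 2 interested managers do not count, leaving 10. Quorum is 10. Satisfied.
Vote: the long-term lease of the principal facility requires two-thirds of the disinterested managers present (12 − 2 = 10). 2/3 of 10 = 6.67, rounded up to 7, so 7 affirmative votes are needed; 6 voted in favor. Not satisfied.

Invalid — vote requirement not satisfied.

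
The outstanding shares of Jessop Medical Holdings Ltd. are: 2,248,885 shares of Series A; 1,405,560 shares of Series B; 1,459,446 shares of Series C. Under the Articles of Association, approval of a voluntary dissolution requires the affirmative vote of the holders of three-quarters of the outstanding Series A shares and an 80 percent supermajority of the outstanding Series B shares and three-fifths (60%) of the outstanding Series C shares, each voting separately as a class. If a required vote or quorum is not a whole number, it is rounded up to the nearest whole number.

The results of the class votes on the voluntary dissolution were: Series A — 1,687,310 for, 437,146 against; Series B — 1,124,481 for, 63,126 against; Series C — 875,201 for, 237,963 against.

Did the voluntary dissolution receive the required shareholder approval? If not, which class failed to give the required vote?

Series A: 3/4 of 2248885 = 1686663.75, rounded up to 1686664; 1,686,664 required, 1,687,310 in favor — approved.
Series B: 4/5 of 1405560 = 1124448; 1,124,448 required, 1,124,481 in favor — approved.
Series C: 3/5 of 1459446 = 875667.60, rounded up to 875668; 875,668 required, 875,201 in favor — not approved.

Not approved — the Series C shares did not give the required vote.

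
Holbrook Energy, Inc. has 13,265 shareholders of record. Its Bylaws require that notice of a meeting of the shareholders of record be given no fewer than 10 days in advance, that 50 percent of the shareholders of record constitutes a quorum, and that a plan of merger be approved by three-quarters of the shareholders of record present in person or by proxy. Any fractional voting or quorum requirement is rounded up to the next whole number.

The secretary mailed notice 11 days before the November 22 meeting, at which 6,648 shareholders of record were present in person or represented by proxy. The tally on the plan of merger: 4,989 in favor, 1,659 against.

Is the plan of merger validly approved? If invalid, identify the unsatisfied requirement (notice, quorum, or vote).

Notice: 11 days given; 10 required. Satisfied.
Quorum: 50% of 13,265 = 6,632.50, rounded up to 6,633; 6,648 present. Satisfied.
Vote: requires three-fourths of those present (6,648); 3/4 of 6648 = 4986, so 4,986 needed; 4,989 in favor. Satisfied.

Valid — all requirements satisfied.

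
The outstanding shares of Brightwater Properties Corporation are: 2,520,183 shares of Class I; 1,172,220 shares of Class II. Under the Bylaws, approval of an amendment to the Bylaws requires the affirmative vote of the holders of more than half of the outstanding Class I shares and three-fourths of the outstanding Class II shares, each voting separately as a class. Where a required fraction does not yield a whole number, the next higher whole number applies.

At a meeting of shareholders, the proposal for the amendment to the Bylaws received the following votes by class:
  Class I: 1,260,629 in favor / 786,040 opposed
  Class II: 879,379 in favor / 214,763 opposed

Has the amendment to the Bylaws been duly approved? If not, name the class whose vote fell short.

Class I: a majority of 2520183 is 1260092; 1,260,092 required, 1,260,629 in favor — approved.
Class II: 3/4 of 1172220 = 879165; 879,165 required, 879,379 in favor — approved.

Approved — every class gave the required vote.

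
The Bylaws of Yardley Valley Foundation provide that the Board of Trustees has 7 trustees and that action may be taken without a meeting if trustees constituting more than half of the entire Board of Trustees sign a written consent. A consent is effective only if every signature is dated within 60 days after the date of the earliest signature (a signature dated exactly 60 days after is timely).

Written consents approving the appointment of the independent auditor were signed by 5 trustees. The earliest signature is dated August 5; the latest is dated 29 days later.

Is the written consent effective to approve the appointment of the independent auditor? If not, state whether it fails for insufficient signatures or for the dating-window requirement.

Signatures required: more than half of 7 — a majority of 7 is 4, so 4 needed; 5 signed. Sufficient.
Dating window: the latest signature is 29 days after the earliest; the limit is 60 days. Within the window.

Effective — both the signature and dating-window requirements are satisfied.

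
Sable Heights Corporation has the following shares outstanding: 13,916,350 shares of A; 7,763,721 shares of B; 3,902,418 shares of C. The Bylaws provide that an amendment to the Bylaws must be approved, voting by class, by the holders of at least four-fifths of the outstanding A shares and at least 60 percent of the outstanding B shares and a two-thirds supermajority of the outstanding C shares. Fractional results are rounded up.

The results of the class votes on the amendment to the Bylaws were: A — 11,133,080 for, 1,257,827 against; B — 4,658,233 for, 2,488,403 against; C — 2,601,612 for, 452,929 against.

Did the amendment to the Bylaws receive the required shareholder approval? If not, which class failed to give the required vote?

A: 4/5 of 13916350 = 11133080; 11,133,080 required, 11,133,080 in favor — approved.
B: 3/5 of 7763721 = 4658232.60, rounded up to 4658233; 4,658,233 required, 4,658,233 in favor — approved.
C: 2/3 of 3902418 = 2601612; 2,601,612 required, 2,601,612 in favor — approved.

Approved — every class gave the required vote.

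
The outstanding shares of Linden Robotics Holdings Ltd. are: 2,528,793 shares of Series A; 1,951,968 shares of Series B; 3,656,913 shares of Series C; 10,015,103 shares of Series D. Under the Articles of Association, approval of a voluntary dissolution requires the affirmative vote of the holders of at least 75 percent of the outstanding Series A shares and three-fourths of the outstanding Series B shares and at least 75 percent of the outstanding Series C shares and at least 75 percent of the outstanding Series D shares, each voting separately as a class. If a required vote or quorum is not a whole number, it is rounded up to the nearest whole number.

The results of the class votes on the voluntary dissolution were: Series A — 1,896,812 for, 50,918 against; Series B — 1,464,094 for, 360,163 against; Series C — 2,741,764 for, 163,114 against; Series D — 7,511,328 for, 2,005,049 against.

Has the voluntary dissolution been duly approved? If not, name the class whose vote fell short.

Series A: 3/4 of 2528793 = 1896594.75, rounded up to 1896595; 1,896,595 required, 1,896,812 in favor — approved.
Series B: 3/4 of 1951968 = 1463976; 1,463,976 required, 1,464,094 in favor — approved.
Series C: 3/4 of 3656913 = 2742684.75, rounded up to 2742685; 2,742,685 required, 2,741,764 in favor — not approved.
Series D: 3/4 of 10015103 = 7511327.25, rounded up to 7511328; 7,511,328 required, 7,511,328 in favor — approved.

Not approved — the Series C shares did not give the required vote.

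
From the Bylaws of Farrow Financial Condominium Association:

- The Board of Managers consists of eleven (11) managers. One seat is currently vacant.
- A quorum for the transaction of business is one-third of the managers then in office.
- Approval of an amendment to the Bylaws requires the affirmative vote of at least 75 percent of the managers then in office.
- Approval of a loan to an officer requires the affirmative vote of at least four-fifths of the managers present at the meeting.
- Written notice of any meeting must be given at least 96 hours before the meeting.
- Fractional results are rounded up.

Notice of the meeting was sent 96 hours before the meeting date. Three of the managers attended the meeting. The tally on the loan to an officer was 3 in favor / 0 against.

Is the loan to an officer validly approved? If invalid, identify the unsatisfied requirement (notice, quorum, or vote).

Notice: 96 hours given; 96 required (96 ≥ 96). Satisfied.
Quorum: 3 present; quorum is 4. Not satisfied.
Vote: the loan to an officer requires four-fifths of the managers present (3). 4/5 of 3 = 2.40, rounded up to 3, so 3 affirmative votes are needed; 3 voted in favor. Satisfied. (Moot — without a quorum no business can be validly transacted.)

Invalid — quorum requirement not satisfied.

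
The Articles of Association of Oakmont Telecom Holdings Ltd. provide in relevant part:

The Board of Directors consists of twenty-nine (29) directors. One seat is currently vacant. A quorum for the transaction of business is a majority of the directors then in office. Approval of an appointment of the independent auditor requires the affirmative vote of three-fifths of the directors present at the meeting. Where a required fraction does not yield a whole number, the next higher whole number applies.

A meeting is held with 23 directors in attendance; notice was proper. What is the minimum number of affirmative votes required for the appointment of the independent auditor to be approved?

14

The appointment of the independent auditor requires three-fifths of the directors present (23).
3/5 of 23 = 13.80, rounded up to 14.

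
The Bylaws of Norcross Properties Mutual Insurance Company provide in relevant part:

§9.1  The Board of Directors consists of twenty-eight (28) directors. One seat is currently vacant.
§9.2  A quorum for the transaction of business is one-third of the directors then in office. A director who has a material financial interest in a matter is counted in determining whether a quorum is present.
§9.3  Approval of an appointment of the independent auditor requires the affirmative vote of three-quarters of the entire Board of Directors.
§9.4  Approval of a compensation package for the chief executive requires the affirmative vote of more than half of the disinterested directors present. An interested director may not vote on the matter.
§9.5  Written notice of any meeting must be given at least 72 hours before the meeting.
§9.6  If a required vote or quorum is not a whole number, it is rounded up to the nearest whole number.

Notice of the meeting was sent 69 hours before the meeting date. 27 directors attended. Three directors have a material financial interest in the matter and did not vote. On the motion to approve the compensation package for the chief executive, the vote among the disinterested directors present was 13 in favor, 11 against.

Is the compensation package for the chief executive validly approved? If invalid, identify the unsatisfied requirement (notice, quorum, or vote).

Invalid — notice requirement not satisfied.

Notice: 69 hours given; 72 required (69 < 72). Not satisfied.
Quorum: 27 present (interested directors count toward quorum); quorum is 9. Satisfied.
Vote: the compensation package for the chief executive requires a majority of the disinterested directors present (27 − 3 = 24). A majority of 24 is 13, so 13 affirmative votes are needed; 13 voted in favor. Satisfied.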